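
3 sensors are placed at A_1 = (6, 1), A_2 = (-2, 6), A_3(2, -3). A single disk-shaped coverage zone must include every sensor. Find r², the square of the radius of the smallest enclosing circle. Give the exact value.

Side lengths²: A_1A_2² = 89, A_1A_3² = 32, A_2A_3² = 97.
Since A_2A_3² = 97 < 89 + 32 = 121, the triangle is acute, so the smallest enclosing circle is the circumcircle.
Circumcentre = (27/26, 51/26), r² = 8633/338.

8633/338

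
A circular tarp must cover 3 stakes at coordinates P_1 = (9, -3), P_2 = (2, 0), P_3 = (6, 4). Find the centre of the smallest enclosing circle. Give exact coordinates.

(6.1, -0.1)

Side lengths²: P_1P_2² = 58, P_1P_3² = 58, P_2P_3² = 32.
Since P_1P_3² = 58 < 58 + 32 = 90, the triangle is acute, so the smallest enclosing circle is the circumcircle.
Circumcentre = (6.1, -0.1), r² = 16.82.
Centre = (6.1, -0.1).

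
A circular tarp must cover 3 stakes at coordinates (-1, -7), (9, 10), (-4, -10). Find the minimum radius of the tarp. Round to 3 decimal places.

Call the three points A, B, C in the order given.
Side lengths²: AB² = 389, AC² = 18, BC² = 569.
Since BC² = 569 ≥ 389 + 18 = 407, the angle opposite BC is not acute, so the smallest enclosing circle has BC as diameter.
Centre = midpoint of BC = (2.5, 0), r² = 569/4 = 142.25.
r = √(142.25) ≈ 11.927.

11.927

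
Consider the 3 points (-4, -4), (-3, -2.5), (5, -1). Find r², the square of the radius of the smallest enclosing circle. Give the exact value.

22.5

Call the three points A, B, C in the order given.
Side lengths²: AB² = 3.25, AC² = 90, BC² = 66.25.
Since AC² = 90 ≥ 66.25 + 3.25 = 69.5, the angle opposite AC is not acute, so the smallest enclosing circle has AC as diameter.
Centre = midpoint of AC = (0.5, -2.5), r² = 90/4 = 22.5.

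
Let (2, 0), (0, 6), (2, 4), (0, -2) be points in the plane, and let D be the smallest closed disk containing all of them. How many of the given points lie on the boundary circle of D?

The farthest pair is (0, 6)–(0, -2) with squared distance 64. The circle on this segment as diameter has centre (0, 2) and r² = 64/4 = 16.
Check (2, 0): distance² to centre = 8 ≤ 16, so it lies inside.
All remaining points lie in this disk, and no smaller disk contains both endpoints, so this is the minimum enclosing circle.
The points at distance exactly r from the centre are (0, 6), (0, -2) — 2 points.

2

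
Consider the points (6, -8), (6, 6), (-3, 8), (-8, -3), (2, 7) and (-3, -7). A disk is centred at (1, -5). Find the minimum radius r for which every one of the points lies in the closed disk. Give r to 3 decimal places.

13.601

The required radius is the distance from (1, -5) to the farthest point.
Squared distances: 34, 146, 185, 85, 145, 20.
Maximum is 185, attained at (-3, 8).
r = √185 ≈ 13.601.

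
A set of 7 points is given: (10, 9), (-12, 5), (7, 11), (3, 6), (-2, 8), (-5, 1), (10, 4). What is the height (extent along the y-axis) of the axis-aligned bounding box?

10

max y = 11, min y = 1, so height = 10.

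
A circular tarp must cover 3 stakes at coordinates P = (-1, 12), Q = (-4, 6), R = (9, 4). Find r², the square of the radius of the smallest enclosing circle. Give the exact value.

Side lengths²: PQ² = 45, PR² = 164, QR² = 173.
Since QR² = 173 < 164 + 45 = 209, the triangle is acute, so the smallest enclosing circle is the circumcircle.
Circumcentre = (19/7, 179/28), r² = 35465/784.

35465/784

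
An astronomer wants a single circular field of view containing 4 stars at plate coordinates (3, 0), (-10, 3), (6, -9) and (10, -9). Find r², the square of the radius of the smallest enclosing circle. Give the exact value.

By Welzl's lemma the MEC is supported by two points (diametrically opposite) or three points (on a circumcircle).
The farthest pair is (-10, 3)–(10, -9) with squared distance 544. The circle on this segment as diameter has centre (0, -3) and r² = 544/4 = 136.
Check (3, 0): distance² to centre = 18 ≤ 136, so it lies inside.
All remaining points lie in this disk, and no smaller disk contains both endpoints, so this is the minimum enclosing circle.

136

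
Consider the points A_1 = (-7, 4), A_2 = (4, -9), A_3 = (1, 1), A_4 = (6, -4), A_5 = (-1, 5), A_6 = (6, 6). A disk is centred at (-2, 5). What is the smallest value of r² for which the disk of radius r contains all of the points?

232

The required radius is the distance from (-2, 5) to the farthest point.
Squared distances: 26, 232, 25, 145, 1, 65.
Maximum is 232, attained at A_2.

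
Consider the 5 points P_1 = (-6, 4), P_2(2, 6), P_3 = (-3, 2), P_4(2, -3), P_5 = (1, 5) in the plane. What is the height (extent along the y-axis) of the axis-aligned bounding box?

9

max y = 6, min y = -3, so height = 9.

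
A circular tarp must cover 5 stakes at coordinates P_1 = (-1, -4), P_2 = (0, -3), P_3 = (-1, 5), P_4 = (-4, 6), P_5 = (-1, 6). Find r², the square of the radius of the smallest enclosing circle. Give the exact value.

27.25

A smallest enclosing disk is always determined by at most three of the input points on its boundary.
The farthest pair is P_1–P_4 with squared distance 109. The circle on this segment as diameter has centre (-2.5, 1) and r² = 109/4 = 27.25.
Check P_2: distance² to centre = 22.25 ≤ 27.25, so it lies inside.
All remaining points lie in this disk, and no smaller disk contains both endpoints, so this is the minimum enclosing circle.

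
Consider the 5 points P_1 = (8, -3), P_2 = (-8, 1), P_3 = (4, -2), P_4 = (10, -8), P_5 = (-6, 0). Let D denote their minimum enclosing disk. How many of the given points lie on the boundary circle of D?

A smallest enclosing disk is always determined by at most three of the input points on its boundary.
The farthest pair is P_2–P_4 with squared distance 405. The circle on this segment as diameter has centre (1, -3.5) and r² = 405/4 = 101.25.
Check P_1: distance² to centre = 49.25 ≤ 101.25, so it lies inside.
All remaining points lie in this disk, and no smaller disk contains both endpoints, so this is the minimum enclosing circle.
The points at distance exactly r from the centre are P_2, P_4 — 2 points.

2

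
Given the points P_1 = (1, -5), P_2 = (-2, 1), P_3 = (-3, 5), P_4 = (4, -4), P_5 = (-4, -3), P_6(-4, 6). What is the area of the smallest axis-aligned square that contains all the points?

121

The bounding box has width 8 and height 11.
An axis-aligned square enclosing the set must have side ≥ max(width, height).
So the minimum side is max(8, 11) = 11.
Area = 11² = 121.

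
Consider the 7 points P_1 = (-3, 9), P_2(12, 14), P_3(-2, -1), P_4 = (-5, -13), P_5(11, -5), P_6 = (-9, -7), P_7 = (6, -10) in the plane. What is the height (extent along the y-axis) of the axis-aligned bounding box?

27

max y = 14, min y = -13, so height = 27.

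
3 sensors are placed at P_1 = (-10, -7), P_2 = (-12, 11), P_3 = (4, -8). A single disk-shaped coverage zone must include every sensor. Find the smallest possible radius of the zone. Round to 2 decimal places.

12.42

Side lengths²: P_1P_2² = 328, P_1P_3² = 197, P_2P_3² = 617.
Since P_2P_3² = 617 ≥ 328 + 197 = 525, the angle opposite P_2P_3 is not acute, so the smallest enclosing circle has P_2P_3 as diameter.
Centre = midpoint of P_2P_3 = (-4, 1.5), r² = 617/4 = 154.25.
r = √(154.25) ≈ 12.42.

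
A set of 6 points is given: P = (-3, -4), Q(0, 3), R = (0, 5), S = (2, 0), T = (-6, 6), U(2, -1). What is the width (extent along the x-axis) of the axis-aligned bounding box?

max x = 2, min x = -6, so width = 8.

8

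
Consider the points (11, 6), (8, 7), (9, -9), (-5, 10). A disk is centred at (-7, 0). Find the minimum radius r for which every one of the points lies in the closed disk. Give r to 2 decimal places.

The required radius is the distance from (-7, 0) to the farthest point.
Squared distances: 360, 274, 337, 104.
Maximum is 360, attained at (11, 6).
r = √360 ≈ 18.97.

18.97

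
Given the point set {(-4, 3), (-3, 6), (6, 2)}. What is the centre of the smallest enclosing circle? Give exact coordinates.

Call the three points A, B, C in the order given.
Side lengths²: AB² = 10, AC² = 101, BC² = 97.
Since AC² = 101 < 97 + 10 = 107, the triangle is acute, so the smallest enclosing circle is the circumcircle.
Circumcentre = (65/62, 185/62), r² = 48985/1922.
Centre = (65/62, 185/62).

(65/62, 185/62)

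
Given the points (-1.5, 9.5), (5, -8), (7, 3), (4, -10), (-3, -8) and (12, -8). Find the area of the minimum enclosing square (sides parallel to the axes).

The bounding box has width 15 and height 19.5.
An axis-aligned square enclosing the set must have side ≥ max(width, height).
So the minimum side is max(15, 19.5) = 19.5.
Area = 19.5² = 380.25.

380.25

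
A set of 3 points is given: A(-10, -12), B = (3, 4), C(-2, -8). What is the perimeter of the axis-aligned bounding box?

Width = max x − min x = 3 − (-10) = 13.
Height = max y − min y = 4 − (-12) = 16.
Perimeter = 2(13 + 16) = 58.

58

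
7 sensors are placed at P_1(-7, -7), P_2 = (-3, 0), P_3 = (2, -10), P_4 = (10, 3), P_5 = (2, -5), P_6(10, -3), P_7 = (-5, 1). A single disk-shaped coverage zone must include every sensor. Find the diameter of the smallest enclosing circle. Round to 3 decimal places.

19.723

The minimum enclosing circle of a finite set is fixed by two of the points (as a diameter) or three (as a circumcircle).
The farthest pair is P_1–P_4 with squared distance 389. The circle on this segment as diameter has centre (1.5, -2) and r² = 389/4 = 97.25.
Check P_2: distance² to centre = 24.25 ≤ 97.25, so it lies inside.
All remaining points lie in this disk, and no smaller disk contains both endpoints, so this is the minimum enclosing circle.
Diameter = 2r = 2√(97.25) ≈ 19.723.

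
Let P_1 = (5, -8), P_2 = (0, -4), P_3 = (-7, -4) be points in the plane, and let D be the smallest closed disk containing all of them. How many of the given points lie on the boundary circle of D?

2

Side lengths²: P_1P_2² = 41, P_1P_3² = 160, P_2P_3² = 49.
Since P_1P_3² = 160 ≥ 49 + 41 = 90, the angle opposite P_1P_3 is not acute, so the smallest enclosing circle has P_1P_3 as diameter.
Centre = midpoint of P_1P_3 = (-1, -6), r² = 160/4 = 40.
The points at distance exactly r from the centre are P_1, P_3 — 2 points.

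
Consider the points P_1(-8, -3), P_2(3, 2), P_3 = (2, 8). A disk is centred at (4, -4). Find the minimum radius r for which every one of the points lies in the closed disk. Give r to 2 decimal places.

The required radius is the distance from (4, -4) to the farthest point.
Squared distances: 145, 37, 148.
Maximum is 148, attained at P_3.
r = √148 ≈ 12.17.

12.17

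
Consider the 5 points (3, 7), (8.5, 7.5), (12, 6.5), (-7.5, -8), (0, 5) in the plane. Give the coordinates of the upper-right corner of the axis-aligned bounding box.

x-range [-7.5, 12], y-range [-8, 7.5].
The upper-right corner is (12, 7.5).

(12, 7.5)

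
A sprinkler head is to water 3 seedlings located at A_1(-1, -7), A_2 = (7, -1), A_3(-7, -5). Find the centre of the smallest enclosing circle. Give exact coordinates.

Side lengths²: A_1A_2² = 100, A_1A_3² = 40, A_2A_3² = 212.
Since A_2A_3² = 212 ≥ 100 + 40 = 140, the angle opposite A_2A_3 is not acute, so the smallest enclosing circle has A_2A_3 as diameter.
Centre = midpoint of A_2A_3 = (0, -3), r² = 212/4 = 53.
Centre = (0, -3).

(0, -3)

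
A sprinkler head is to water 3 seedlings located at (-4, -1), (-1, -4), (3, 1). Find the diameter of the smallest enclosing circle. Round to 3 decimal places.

7.325

Call the three points A, B, C in the order given.
Side lengths²: AB² = 18, AC² = 53, BC² = 41.
Since AC² = 53 < 41 + 18 = 59, the triangle is acute, so the smallest enclosing circle is the circumcircle.
Circumcentre = (-7/18, -7/18), r² = 2173/162.
Diameter = 2r = 2√(2173/162) ≈ 7.325.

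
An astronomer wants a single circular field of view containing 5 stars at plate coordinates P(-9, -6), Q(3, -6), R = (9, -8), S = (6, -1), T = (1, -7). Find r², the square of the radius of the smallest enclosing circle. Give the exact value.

The minimum enclosing circle of a finite set is fixed by two of the points (as a diameter) or three (as a circumcircle).
The farthest pair is P–R with squared distance 328. The circle on this segment as diameter has centre (0, -7) and r² = 328/4 = 82.
Check Q: distance² to centre = 10 ≤ 82, so it lies inside.
All remaining points lie in this disk, and no smaller disk contains both endpoints, so this is the minimum enclosing circle.

82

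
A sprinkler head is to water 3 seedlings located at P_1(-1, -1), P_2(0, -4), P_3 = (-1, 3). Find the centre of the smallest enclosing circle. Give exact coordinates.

(-0.5, -0.5)

Side lengths²: P_1P_2² = 10, P_1P_3² = 16, P_2P_3² = 50.
Since P_2P_3² = 50 ≥ 16 + 10 = 26, the angle opposite P_2P_3 is not acute, so the smallest enclosing circle has P_2P_3 as diameter.
Centre = midpoint of P_2P_3 = (-0.5, -0.5), r² = 50/4 = 12.5.
Centre = (-0.5, -0.5).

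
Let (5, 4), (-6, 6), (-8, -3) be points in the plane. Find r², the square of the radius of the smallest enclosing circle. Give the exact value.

54.5

Call the three points A, B, C in the order given.
Side lengths²: AB² = 125, AC² = 218, BC² = 85.
Since AC² = 218 ≥ 125 + 85 = 210, the angle opposite AC is not acute, so the smallest enclosing circle has AC as diameter.
Centre = midpoint of AC = (-1.5, 0.5), r² = 218/4 = 54.5.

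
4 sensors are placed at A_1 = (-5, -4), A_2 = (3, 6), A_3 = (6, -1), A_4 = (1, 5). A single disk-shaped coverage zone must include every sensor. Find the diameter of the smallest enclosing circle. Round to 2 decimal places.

By Welzl's lemma the MEC is supported by two points (diametrically opposite) or three points (on a circumcircle).
The minimum enclosing circle is determined by three boundary points: A_1, A_2, A_3.
Their circumcentre is (-13/43, 19/43) with r² = 77285/1849.
The farthest remaining point A_4 is at distance² 41552/1849 ≤ 77285/1849.
Diameter = 2r = 2√(77285/1849) ≈ 12.93.

12.93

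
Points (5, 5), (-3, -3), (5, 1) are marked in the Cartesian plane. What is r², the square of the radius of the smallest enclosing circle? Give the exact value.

Call the three points A, B, C in the order given.
Side lengths²: AB² = 128, AC² = 16, BC² = 80.
Since AB² = 128 ≥ 80 + 16 = 96, the angle opposite AB is not acute, so the smallest enclosing circle has AB as diameter.
Centre = midpoint of AB = (1, 1), r² = 128/4 = 32.

32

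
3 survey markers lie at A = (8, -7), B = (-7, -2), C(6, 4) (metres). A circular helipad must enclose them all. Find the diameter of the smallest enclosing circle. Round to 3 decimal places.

16.329

Side lengths²: AB² = 250, AC² = 125, BC² = 205.
Since AB² = 250 < 205 + 125 = 330, the triangle is acute, so the smallest enclosing circle is the circumcircle.
Circumcentre = (71/62, -159/62), r² = 128125/1922.
Diameter = 2r = 2√(128125/1922) ≈ 16.329.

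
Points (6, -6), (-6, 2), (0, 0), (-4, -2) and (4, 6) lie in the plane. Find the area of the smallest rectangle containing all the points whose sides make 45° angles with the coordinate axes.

In coordinates u = x + y, v = x − y the rectangle is axis-aligned; the map (x,y)→(u,v) scales areas by 2.
u-values: 0, -4, 0, -6, 10; range = 10 − (-6) = 16.
v-values: 12, -8, 0, -2, -2; range = 12 − (-8) = 20.
Area = (16 × 20) / 2 = 160.

160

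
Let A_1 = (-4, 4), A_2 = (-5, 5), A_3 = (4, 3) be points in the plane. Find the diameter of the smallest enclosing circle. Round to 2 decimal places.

Side lengths²: A_1A_2² = 2, A_1A_3² = 65, A_2A_3² = 85.
Since A_2A_3² = 85 ≥ 65 + 2 = 67, the angle opposite A_2A_3 is not acute, so the smallest enclosing circle has A_2A_3 as diameter.
Centre = midpoint of A_2A_3 = (-0.5, 4), r² = 85/4 = 21.25.
Diameter = 2r = 2√(21.25) ≈ 9.22.

9.22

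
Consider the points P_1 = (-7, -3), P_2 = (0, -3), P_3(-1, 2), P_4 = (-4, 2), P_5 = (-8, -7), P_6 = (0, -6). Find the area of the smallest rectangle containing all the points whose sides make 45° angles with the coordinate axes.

In coordinates u = x + y, v = x − y the rectangle is axis-aligned; the map (x,y)→(u,v) scales areas by 2.
u-values: -10, -3, 1, -2, -15, -6; range = 1 − (-15) = 16.
v-values: -4, 3, -3, -6, -1, 6; range = 6 − (-6) = 12.
Area = (16 × 12) / 2 = 96.

96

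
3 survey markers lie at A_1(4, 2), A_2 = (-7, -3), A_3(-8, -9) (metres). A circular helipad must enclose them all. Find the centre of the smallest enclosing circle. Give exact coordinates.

(-2, -3.5)

Side lengths²: A_1A_2² = 146, A_1A_3² = 265, A_2A_3² = 37.
Since A_1A_3² = 265 ≥ 146 + 37 = 183, the angle opposite A_1A_3 is not acute, so the smallest enclosing circle has A_1A_3 as diameter.
Centre = midpoint of A_1A_3 = (-2, -3.5), r² = 265/4 = 66.25.
Centre = (-2, -3.5).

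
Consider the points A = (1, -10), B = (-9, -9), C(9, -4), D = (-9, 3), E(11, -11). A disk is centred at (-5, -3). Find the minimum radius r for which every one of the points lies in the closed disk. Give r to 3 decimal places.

17.889

The required radius is the distance from (-5, -3) to the farthest point.
Squared distances: 85, 52, 197, 52, 320.
Maximum is 320, attained at E.
r = √320 ≈ 17.889.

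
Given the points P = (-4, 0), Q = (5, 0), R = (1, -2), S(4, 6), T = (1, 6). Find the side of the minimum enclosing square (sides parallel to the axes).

The bounding box has width 9 and height 8.
An axis-aligned square enclosing the set must have side ≥ max(width, height).
So the minimum side is max(9, 8) = 9.

9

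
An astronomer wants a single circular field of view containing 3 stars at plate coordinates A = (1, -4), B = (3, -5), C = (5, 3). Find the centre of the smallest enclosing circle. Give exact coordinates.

Side lengths²: AB² = 5, AC² = 65, BC² = 68.
Since BC² = 68 < 65 + 5 = 70, the triangle is acute, so the smallest enclosing circle is the circumcircle.
Circumcentre = (34/9, -17/18), r² = 5525/324.
Centre = (34/9, -17/18).

(34/9, -17/18)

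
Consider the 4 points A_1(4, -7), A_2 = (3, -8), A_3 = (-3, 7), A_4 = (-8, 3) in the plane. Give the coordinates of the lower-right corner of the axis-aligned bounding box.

x-range [-8, 4], y-range [-8, 7].
The lower-right corner is (4, -8).

(4, -8)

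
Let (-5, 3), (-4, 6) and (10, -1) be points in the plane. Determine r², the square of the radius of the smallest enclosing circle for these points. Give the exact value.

Call the three points A, B, C in the order given.
Side lengths²: AB² = 10, AC² = 241, BC² = 245.
Since BC² = 245 < 241 + 10 = 251, the triangle is acute, so the smallest enclosing circle is the circumcircle.
Circumcentre = (39/14, 29/14), r² = 6025/98.

6025/98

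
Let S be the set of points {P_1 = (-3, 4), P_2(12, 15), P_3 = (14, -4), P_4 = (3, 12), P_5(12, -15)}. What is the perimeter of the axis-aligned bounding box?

94

Width = max x − min x = 14 − (-3) = 17.
Height = max y − min y = 15 − (-15) = 30.
Perimeter = 2(17 + 30) = 94.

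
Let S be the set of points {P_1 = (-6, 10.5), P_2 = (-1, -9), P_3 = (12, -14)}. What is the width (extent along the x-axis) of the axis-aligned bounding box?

18

max x = 12, min x = -6, so width = 18.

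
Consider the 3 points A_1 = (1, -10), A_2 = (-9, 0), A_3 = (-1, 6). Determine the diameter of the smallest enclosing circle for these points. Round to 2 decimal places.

16.29

Side lengths²: A_1A_2² = 200, A_1A_3² = 260, A_2A_3² = 100.
Since A_1A_3² = 260 < 200 + 100 = 300, the triangle is acute, so the smallest enclosing circle is the circumcircle.
Circumcentre = (-8/7, -15/7), r² = 3250/49.
Diameter = 2r = 2√(3250/49) ≈ 16.29.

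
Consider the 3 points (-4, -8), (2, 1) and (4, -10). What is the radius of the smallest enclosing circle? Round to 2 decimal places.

Call the three points A, B, C in the order given.
Side lengths²: AB² = 117, AC² = 68, BC² = 125.
Since BC² = 125 < 117 + 68 = 185, the triangle is acute, so the smallest enclosing circle is the circumcircle.
Circumcentre = (29/28, -34/7), r² = 27625/784.
r = √(27625/784) ≈ 5.94.

5.94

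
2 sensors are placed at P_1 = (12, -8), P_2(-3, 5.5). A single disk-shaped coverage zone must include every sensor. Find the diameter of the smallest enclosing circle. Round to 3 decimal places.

20.180

The smallest circle enclosing two points has them as diameter endpoints.
Centre = midpoint = (4.5, -1.25); r² = |P_1P_2|²/4 = 407.25/4 = 101.8125.
Diameter = 2r = 2√(101.8125) ≈ 20.180.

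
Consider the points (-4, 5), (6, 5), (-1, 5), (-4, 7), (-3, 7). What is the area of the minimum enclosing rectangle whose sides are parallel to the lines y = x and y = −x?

60

In coordinates u = x + y, v = x − y the rectangle is axis-aligned; the map (x,y)→(u,v) scales areas by 2.
u-values: 1, 11, 4, 3, 4; range = 11 − 1 = 10.
v-values: -9, 1, -6, -11, -10; range = 1 − (-11) = 12.
Area = (10 × 12) / 2 = 60.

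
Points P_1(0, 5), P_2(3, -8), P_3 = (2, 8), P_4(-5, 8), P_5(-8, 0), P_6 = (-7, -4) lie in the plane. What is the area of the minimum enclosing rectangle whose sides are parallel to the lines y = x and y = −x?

252

In coordinates u = x + y, v = x − y the rectangle is axis-aligned; the map (x,y)→(u,v) scales areas by 2.
u-values: 5, -5, 10, 3, -8, -11; range = 10 − (-11) = 21.
v-values: -5, 11, -6, -13, -8, -3; range = 11 − (-13) = 24.
Area = (21 × 24) / 2 = 252.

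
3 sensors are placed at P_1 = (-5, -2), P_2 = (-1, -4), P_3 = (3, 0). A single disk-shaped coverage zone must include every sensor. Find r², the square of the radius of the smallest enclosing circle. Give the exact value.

Side lengths²: P_1P_2² = 20, P_1P_3² = 68, P_2P_3² = 32.
Since P_1P_3² = 68 ≥ 32 + 20 = 52, the angle opposite P_1P_3 is not acute, so the smallest enclosing circle has P_1P_3 as diameter.
Centre = midpoint of P_1P_3 = (-1, -1), r² = 68/4 = 17.

17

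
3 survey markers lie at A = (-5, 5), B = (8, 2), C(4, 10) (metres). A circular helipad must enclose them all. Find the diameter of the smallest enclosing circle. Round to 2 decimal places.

13.35

Side lengths²: AB² = 178, AC² = 106, BC² = 80.
Since AB² = 178 < 106 + 80 = 186, the triangle is acute, so the smallest enclosing circle is the circumcircle.
Circumcentre = (36/23, 87/23), r² = 23585/529.
Diameter = 2r = 2√(23585/529) ≈ 13.35.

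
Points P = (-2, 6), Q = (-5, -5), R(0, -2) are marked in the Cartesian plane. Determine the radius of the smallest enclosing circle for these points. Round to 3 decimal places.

5.701

Side lengths²: PQ² = 130, PR² = 68, QR² = 34.
Since PQ² = 130 ≥ 68 + 34 = 102, the angle opposite PQ is not acute, so the smallest enclosing circle has PQ as diameter.
Centre = midpoint of PQ = (-3.5, 0.5), r² = 130/4 = 32.5.
r = √(32.5) ≈ 5.701.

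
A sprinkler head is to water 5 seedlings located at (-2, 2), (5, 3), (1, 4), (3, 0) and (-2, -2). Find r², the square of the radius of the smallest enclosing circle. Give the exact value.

The minimum enclosing circle of a finite set is fixed by two of the points (as a diameter) or three (as a circumcircle).
The farthest pair is (5, 3)–(-2, -2) with squared distance 74. The circle on this segment as diameter has centre (1.5, 0.5) and r² = 74/4 = 18.5.
Check (-2, 2): distance² to centre = 14.5 ≤ 18.5, so it lies inside.
All remaining points lie in this disk, and no smaller disk contains both endpoints, so this is the minimum enclosing circle.

18.5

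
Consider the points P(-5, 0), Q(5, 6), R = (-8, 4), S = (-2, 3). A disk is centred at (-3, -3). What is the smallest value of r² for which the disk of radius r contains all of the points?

145

The required radius is the distance from (-3, -3) to the farthest point.
Squared distances: 13, 145, 74, 37.
Maximum is 145, attained at Q.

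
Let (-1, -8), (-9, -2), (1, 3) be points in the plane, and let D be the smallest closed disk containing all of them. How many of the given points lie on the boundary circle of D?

3

Call the three points A, B, C in the order given.
Side lengths²: AB² = 100, AC² = 125, BC² = 125.
Since BC² = 125 < 125 + 100 = 225, the triangle is acute, so the smallest enclosing circle is the circumcircle.
Circumcentre = (-2.75, -2), r² = 39.0625.
The points at distance exactly r from the centre are (-1, -8), (-9, -2), (1, 3) — 3 points.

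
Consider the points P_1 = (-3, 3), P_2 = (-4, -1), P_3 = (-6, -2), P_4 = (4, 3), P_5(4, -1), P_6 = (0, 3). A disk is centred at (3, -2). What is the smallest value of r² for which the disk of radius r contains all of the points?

81

The required radius is the distance from (3, -2) to the farthest point.
Squared distances: 61, 50, 81, 26, 2, 34.
Maximum is 81, attained at P_3.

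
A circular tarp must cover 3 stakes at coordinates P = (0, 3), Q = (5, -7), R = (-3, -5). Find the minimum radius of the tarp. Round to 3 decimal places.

5.627

Side lengths²: PQ² = 125, PR² = 73, QR² = 68.
Since PQ² = 125 < 73 + 68 = 141, the triangle is acute, so the smallest enclosing circle is the circumcircle.
Circumcentre = (27/14, -16/7), r² = 6205/196.
r = √(6205/196) ≈ 5.627.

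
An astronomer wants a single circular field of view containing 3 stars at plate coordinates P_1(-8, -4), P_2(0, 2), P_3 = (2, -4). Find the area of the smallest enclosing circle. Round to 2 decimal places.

Side lengths²: P_1P_2² = 100, P_1P_3² = 100, P_2P_3² = 40.
Since P_1P_3² = 100 < 100 + 40 = 140, the triangle is acute, so the smallest enclosing circle is the circumcircle.
Circumcentre = (-3, -7/3), r² = 250/9.
Area = π·r² = π·250/9 ≈ 87.27.

87.27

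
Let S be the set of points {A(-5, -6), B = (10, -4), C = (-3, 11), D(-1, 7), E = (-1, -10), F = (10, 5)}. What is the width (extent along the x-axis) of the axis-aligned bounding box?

15

max x = 10, min x = -5, so width = 15.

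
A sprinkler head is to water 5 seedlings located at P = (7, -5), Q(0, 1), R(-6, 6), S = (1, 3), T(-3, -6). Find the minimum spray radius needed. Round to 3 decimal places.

The minimum enclosing circle of a finite set is fixed by two of the points (as a diameter) or three (as a circumcircle).
The farthest pair is P–R with squared distance 290. The circle on this segment as diameter has centre (0.5, 0.5) and r² = 290/4 = 72.5.
Check Q: distance² to centre = 0.5 ≤ 72.5, so it lies inside.
All remaining points lie in this disk, and no smaller disk contains both endpoints, so this is the minimum enclosing circle.
r = √(72.5) ≈ 8.515.

8.515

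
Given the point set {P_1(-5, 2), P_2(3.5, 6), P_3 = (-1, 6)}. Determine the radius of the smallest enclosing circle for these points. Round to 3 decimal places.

4.697

Side lengths²: P_1P_2² = 88.25, P_1P_3² = 32, P_2P_3² = 20.25.
Since P_1P_2² = 88.25 ≥ 32 + 20.25 = 52.25, the angle opposite P_1P_2 is not acute, so the smallest enclosing circle has P_1P_2 as diameter.
Centre = midpoint of P_1P_2 = (-0.75, 4), r² = 88.25/4 = 22.0625.
r = √(22.0625) ≈ 4.697.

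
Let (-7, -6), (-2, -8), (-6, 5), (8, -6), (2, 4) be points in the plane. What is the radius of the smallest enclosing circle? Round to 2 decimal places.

8.94

By Welzl's lemma the MEC is supported by two points (diametrically opposite) or three points (on a circumcircle).
The minimum enclosing circle is determined by three boundary points: (-7, -6), (-6, 5), (8, -6).
Their circumcentre is (0.5, -25/22) with r² = 19337/242.
The farthest remaining point (-2, -8) is at distance² 12913/242 ≤ 19337/242.
r = √(19337/242) ≈ 8.94.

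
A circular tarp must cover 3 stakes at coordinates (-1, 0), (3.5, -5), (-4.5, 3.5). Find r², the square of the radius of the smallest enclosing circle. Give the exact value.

34.0625

Call the three points A, B, C in the order given.
Side lengths²: AB² = 45.25, AC² = 24.5, BC² = 136.25.
Since BC² = 136.25 ≥ 45.25 + 24.5 = 69.75, the angle opposite BC is not acute, so the smallest enclosing circle has BC as diameter.
Centre = midpoint of BC = (-0.5, -0.75), r² = 136.25/4 = 34.0625.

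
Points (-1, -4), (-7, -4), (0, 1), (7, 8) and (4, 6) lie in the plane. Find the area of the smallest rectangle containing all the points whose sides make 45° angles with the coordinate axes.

78

In coordinates u = x + y, v = x − y the rectangle is axis-aligned; the map (x,y)→(u,v) scales areas by 2.
u-values: -5, -11, 1, 15, 10; range = 15 − (-11) = 26.
v-values: 3, -3, -1, -1, -2; range = 3 − (-3) = 6.
Area = (26 × 6) / 2 = 78.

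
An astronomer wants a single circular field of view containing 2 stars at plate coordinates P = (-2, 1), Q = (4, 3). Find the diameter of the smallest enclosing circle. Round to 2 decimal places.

6.32

The smallest circle enclosing two points has them as diameter endpoints.
Centre = midpoint = (1, 2); r² = |PQ|²/4 = 40/4 = 10.
Diameter = 2r = 2√10 ≈ 6.32.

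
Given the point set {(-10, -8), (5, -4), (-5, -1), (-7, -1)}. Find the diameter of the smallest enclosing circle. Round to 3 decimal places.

A smallest enclosing disk is always determined by at most three of the input points on its boundary.
The farthest pair is (-10, -8)–(5, -4) with squared distance 241. The circle on this segment as diameter has centre (-2.5, -6) and r² = 241/4 = 60.25.
Check (-5, -1): distance² to centre = 31.25 ≤ 60.25, so it lies inside.
All remaining points lie in this disk, and no smaller disk contains both endpoints, so this is the minimum enclosing circle.
Diameter = 2r = 2√(60.25) ≈ 15.524.

15.524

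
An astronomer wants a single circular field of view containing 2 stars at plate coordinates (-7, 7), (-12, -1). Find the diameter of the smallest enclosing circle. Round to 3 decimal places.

9.434

The smallest circle enclosing two points has them as diameter endpoints.
Centre = midpoint = (-9.5, 3); r² = |(-7, 7)−(-12, -1)|²/4 = 89/4 = 22.25.
Diameter = 2r = 2√(22.25) ≈ 9.434.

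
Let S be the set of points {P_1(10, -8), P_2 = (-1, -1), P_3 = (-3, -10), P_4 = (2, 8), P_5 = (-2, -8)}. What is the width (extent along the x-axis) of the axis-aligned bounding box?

13

max x = 10, min x = -3, so width = 13.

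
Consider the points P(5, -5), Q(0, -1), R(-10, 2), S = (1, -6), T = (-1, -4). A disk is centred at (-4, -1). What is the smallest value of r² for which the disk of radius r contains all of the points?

The required radius is the distance from (-4, -1) to the farthest point.
Squared distances: 97, 16, 45, 50, 18.
Maximum is 97, attained at P.

97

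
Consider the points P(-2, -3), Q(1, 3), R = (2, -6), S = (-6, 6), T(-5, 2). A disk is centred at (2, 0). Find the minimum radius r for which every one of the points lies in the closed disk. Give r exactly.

The required radius is the distance from (2, 0) to the farthest point.
Squared distances: 25, 10, 36, 100, 53.
Maximum is 100, attained at S.
r = √100 = 10.

10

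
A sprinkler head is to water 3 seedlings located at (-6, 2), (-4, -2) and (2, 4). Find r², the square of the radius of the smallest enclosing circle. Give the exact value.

170/9

Call the three points A, B, C in the order given.
Side lengths²: AB² = 20, AC² = 68, BC² = 72.
Since BC² = 72 < 68 + 20 = 88, the triangle is acute, so the smallest enclosing circle is the circumcircle.
Circumcentre = (-5/3, 5/3), r² = 170/9.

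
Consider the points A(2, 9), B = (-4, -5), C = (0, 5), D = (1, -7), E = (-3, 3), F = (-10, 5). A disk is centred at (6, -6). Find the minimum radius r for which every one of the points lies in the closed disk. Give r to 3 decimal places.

The required radius is the distance from (6, -6) to the farthest point.
Squared distances: 241, 101, 157, 26, 162, 377.
Maximum is 377, attained at F.
r = √377 ≈ 19.416.

19.416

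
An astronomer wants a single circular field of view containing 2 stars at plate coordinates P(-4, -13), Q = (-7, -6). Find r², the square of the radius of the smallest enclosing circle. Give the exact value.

The smallest circle enclosing two points has them as diameter endpoints.
Centre = midpoint = (-5.5, -9.5); r² = |PQ|²/4 = 58/4 = 14.5.

14.5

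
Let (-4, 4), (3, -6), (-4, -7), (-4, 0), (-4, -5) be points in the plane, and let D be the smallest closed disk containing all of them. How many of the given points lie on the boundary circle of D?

3

The minimum enclosing circle is determined by three boundary points: (-4, 4), (3, -6), (-4, -7).
Their circumcentre is (-17/14, -1.5) with r² = 3725/98.
The farthest remaining point (-4, -5) is at distance² 1961/98 ≤ 3725/98.
The points at distance exactly r from the centre are (-4, 4), (3, -6), (-4, -7) — 3 points.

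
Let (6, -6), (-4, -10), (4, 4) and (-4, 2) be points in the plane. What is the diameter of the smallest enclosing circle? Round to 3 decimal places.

16.125

A smallest enclosing disk is always determined by at most three of the input points on its boundary.
The farthest pair is (-4, -10)–(4, 4) with squared distance 260. The circle on this segment as diameter has centre (0, -3) and r² = 260/4 = 65.
Check (6, -6): distance² to centre = 45 ≤ 65, so it lies inside.
All remaining points lie in this disk, and no smaller disk contains both endpoints, so this is the minimum enclosing circle.
Diameter = 2r = 2√65 ≈ 16.125.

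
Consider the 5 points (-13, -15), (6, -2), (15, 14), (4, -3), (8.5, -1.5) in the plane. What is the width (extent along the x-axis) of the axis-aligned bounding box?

28

max x = 15, min x = -13, so width = 28.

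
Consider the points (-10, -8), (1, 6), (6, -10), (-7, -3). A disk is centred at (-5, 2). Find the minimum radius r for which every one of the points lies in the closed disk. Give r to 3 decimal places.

16.279

The required radius is the distance from (-5, 2) to the farthest point.
Squared distances: 125, 52, 265, 29.
Maximum is 265, attained at (6, -10).
r = √265 ≈ 16.279.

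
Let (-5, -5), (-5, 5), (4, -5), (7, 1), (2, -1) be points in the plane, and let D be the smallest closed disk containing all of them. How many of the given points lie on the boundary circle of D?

The minimum enclosing circle is determined by three boundary points: (-5, -5), (-5, 5), (7, 1).
Their circumcentre is (0, 0) with r² = 50.
The farthest remaining point (4, -5) is at distance² 41 ≤ 50.
The points at distance exactly r from the centre are (-5, -5), (-5, 5), (7, 1) — 3 points.

3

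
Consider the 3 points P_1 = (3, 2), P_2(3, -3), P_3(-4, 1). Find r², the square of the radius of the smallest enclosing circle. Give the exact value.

1625/98

Side lengths²: P_1P_2² = 25, P_1P_3² = 50, P_2P_3² = 65.
Since P_2P_3² = 65 < 50 + 25 = 75, the triangle is acute, so the smallest enclosing circle is the circumcircle.
Circumcentre = (-3/14, -0.5), r² = 1625/98.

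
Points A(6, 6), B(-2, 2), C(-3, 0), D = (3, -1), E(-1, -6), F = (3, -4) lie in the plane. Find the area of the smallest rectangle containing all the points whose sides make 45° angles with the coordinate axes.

104.5

In coordinates u = x + y, v = x − y the rectangle is axis-aligned; the map (x,y)→(u,v) scales areas by 2.
u-values: 12, 0, -3, 2, -7, -1; range = 12 − (-7) = 19.
v-values: 0, -4, -3, 4, 5, 7; range = 7 − (-4) = 11.
Area = (19 × 11) / 2 = 104.5.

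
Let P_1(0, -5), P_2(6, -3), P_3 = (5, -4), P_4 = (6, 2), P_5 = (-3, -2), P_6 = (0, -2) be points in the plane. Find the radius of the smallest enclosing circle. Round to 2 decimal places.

4.95

By Welzl's lemma the MEC is supported by two points (diametrically opposite) or three points (on a circumcircle).
The minimum enclosing circle is determined by three boundary points: P_2, P_4, P_5.
Their circumcentre is (31/18, -0.5) with r² = 3977/162.
The farthest remaining point P_1 is at distance² 3761/162 ≤ 3977/162.
r = √(3977/162) ≈ 4.95.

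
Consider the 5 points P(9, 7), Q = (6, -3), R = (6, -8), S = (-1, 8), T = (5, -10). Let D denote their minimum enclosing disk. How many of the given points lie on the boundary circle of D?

The minimum enclosing circle of a finite set is fixed by two of the points (as a diameter) or three (as a circumcircle).
The minimum enclosing circle is determined by three boundary points: P, S, T.
Their circumcentre is (185/58, -35/58) with r² = 154025/1682.
The farthest remaining point R is at distance² 105305/1682 ≤ 154025/1682.
The points at distance exactly r from the centre are P, S, T — 3 points.

3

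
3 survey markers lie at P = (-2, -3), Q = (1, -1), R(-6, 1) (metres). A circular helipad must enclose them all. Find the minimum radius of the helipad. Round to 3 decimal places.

Side lengths²: PQ² = 13, PR² = 32, QR² = 53.
Since QR² = 53 ≥ 32 + 13 = 45, the angle opposite QR is not acute, so the smallest enclosing circle has QR as diameter.
Centre = midpoint of QR = (-2.5, 0), r² = 53/4 = 13.25.
r = √(13.25) ≈ 3.640.

3.640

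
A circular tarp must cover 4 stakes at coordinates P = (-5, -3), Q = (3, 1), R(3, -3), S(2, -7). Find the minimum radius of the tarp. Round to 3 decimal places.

By Welzl's lemma the MEC is supported by two points (diametrically opposite) or three points (on a circumcircle).
The minimum enclosing circle is determined by three boundary points: P, Q, S.
Their circumcentre is (-1/6, -8/3) with r² = 845/36.
The farthest remaining point R is at distance² 365/36 ≤ 845/36.
r = √(845/36) ≈ 4.845.

4.845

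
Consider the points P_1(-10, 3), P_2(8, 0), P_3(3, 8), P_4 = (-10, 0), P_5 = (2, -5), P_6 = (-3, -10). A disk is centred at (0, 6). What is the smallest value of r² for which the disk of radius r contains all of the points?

265

The required radius is the distance from (0, 6) to the farthest point.
Squared distances: 109, 100, 13, 136, 125, 265.
Maximum is 265, attained at P_6.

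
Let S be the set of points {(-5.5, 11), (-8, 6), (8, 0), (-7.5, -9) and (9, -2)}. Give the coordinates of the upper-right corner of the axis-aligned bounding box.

x-range [-8, 9], y-range [-9, 11].
The upper-right corner is (9, 11).

(9, 11)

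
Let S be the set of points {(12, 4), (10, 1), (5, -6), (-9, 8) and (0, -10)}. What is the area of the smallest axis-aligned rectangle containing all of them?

x ranges over [-9, 12], width 21.
y ranges over [-10, 8], height 18.
Area = 21 × 18 = 378.

378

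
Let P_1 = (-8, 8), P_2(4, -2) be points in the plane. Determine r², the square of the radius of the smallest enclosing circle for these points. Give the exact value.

61

The smallest circle enclosing two points has them as diameter endpoints.
Centre = midpoint = (-2, 3); r² = |P_1P_2|²/4 = 244/4 = 61.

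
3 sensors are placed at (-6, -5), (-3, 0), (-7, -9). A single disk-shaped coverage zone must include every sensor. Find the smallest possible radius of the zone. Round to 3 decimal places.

4.924

Call the three points A, B, C in the order given.
Side lengths²: AB² = 34, AC² = 17, BC² = 97.
Since BC² = 97 ≥ 34 + 17 = 51, the angle opposite BC is not acute, so the smallest enclosing circle has BC as diameter.
Centre = midpoint of BC = (-5, -4.5), r² = 97/4 = 24.25.
r = √(24.25) ≈ 4.924.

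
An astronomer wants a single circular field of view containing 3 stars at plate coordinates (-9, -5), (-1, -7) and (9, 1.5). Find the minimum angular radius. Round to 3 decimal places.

Call the three points A, B, C in the order given.
Side lengths²: AB² = 68, AC² = 366.25, BC² = 172.25.
Since AC² = 366.25 ≥ 172.25 + 68 = 240.25, the angle opposite AC is not acute, so the smallest enclosing circle has AC as diameter.
Centre = midpoint of AC = (0, -1.75), r² = 366.25/4 = 91.5625.
r = √(91.5625) ≈ 9.569.

9.569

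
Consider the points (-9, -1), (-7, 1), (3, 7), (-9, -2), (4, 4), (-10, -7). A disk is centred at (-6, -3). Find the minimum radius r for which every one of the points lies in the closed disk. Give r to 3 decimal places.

13.454

The required radius is the distance from (-6, -3) to the farthest point.
Squared distances: 13, 17, 181, 10, 149, 32.
Maximum is 181, attained at (3, 7).
r = √181 ≈ 13.454.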